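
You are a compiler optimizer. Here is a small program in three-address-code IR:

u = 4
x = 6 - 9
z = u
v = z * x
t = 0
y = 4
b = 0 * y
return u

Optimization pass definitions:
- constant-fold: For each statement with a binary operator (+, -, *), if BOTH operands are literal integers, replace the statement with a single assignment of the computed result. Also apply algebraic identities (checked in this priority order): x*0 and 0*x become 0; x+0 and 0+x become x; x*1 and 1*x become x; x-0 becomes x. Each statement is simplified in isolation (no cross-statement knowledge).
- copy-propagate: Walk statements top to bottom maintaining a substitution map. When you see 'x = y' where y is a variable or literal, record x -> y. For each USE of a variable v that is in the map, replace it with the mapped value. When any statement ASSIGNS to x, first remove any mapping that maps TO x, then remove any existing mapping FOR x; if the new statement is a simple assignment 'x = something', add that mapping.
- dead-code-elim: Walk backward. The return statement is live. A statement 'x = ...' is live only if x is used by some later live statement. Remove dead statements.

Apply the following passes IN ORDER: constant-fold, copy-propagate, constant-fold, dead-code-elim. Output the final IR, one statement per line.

Answer: return 4

Derivation:
Initial IR:
  u = 4
  x = 6 - 9
  z = u
  v = z * x
  t = 0
  y = 4
  b = 0 * y
  return u
After constant-fold (8 stmts):
  u = 4
  x = -3
  z = u
  v = z * x
  t = 0
  y = 4
  b = 0
  return u
After copy-propagate (8 stmts):
  u = 4
  x = -3
  z = 4
  v = 4 * -3
  t = 0
  y = 4
  b = 0
  return 4
After constant-fold (8 stmts):
  u = 4
  x = -3
  z = 4
  v = -12
  t = 0
  y = 4
  b = 0
  return 4
After dead-code-elim (1 stmts):
  return 4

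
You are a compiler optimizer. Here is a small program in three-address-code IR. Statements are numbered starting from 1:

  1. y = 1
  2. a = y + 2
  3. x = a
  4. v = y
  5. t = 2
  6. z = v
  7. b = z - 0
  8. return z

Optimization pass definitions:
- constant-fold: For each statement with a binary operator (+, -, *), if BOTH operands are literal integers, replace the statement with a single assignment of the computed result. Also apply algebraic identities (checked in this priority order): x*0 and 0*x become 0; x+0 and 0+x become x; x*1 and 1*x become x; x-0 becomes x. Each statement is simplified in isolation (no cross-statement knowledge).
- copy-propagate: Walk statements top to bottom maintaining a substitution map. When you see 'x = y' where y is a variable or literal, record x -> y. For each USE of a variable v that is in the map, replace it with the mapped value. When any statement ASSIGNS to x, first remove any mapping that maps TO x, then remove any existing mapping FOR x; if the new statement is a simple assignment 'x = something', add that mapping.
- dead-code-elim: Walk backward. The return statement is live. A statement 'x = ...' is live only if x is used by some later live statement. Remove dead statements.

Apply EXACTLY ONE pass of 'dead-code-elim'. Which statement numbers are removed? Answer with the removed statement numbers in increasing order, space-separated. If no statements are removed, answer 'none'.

Answer: 2 3 5 7

Derivation:
Backward liveness scan:
Stmt 1 'y = 1': KEEP (y is live); live-in = []
Stmt 2 'a = y + 2': DEAD (a not in live set ['y'])
Stmt 3 'x = a': DEAD (x not in live set ['y'])
Stmt 4 'v = y': KEEP (v is live); live-in = ['y']
Stmt 5 't = 2': DEAD (t not in live set ['v'])
Stmt 6 'z = v': KEEP (z is live); live-in = ['v']
Stmt 7 'b = z - 0': DEAD (b not in live set ['z'])
Stmt 8 'return z': KEEP (return); live-in = ['z']
Removed statement numbers: [2, 3, 5, 7]
Surviving IR:
  y = 1
  v = y
  z = v
  return z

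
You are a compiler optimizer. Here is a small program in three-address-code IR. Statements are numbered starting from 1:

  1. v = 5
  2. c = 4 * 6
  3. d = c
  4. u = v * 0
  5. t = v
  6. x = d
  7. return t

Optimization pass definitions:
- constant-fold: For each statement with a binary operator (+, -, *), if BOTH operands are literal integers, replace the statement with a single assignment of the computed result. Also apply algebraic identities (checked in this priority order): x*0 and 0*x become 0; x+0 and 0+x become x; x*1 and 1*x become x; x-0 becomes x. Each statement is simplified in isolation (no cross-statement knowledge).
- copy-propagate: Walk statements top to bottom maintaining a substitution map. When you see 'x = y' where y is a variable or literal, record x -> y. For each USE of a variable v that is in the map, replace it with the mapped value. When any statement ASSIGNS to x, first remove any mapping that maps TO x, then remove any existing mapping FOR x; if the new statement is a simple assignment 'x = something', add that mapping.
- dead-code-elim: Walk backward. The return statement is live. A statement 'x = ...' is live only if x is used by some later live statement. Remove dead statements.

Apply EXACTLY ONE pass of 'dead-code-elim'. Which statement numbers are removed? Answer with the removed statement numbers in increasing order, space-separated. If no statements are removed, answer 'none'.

Answer: 2 3 4 6

Derivation:
Backward liveness scan:
Stmt 1 'v = 5': KEEP (v is live); live-in = []
Stmt 2 'c = 4 * 6': DEAD (c not in live set ['v'])
Stmt 3 'd = c': DEAD (d not in live set ['v'])
Stmt 4 'u = v * 0': DEAD (u not in live set ['v'])
Stmt 5 't = v': KEEP (t is live); live-in = ['v']
Stmt 6 'x = d': DEAD (x not in live set ['t'])
Stmt 7 'return t': KEEP (return); live-in = ['t']
Removed statement numbers: [2, 3, 4, 6]
Surviving IR:
  v = 5
  t = v
  return t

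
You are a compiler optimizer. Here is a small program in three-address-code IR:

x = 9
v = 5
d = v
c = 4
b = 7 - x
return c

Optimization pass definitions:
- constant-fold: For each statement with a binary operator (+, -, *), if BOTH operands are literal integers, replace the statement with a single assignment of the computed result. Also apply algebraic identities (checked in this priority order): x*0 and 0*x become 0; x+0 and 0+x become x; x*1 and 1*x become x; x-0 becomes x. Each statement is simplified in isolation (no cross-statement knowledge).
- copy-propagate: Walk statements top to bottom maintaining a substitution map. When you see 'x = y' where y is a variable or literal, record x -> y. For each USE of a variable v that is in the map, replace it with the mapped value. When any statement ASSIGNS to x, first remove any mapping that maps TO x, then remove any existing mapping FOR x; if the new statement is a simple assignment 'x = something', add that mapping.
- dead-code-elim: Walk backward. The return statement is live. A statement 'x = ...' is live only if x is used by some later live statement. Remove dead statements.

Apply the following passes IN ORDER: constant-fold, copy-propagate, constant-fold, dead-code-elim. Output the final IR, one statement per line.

Answer: return 4

Derivation:
Initial IR:
  x = 9
  v = 5
  d = v
  c = 4
  b = 7 - x
  return c
After constant-fold (6 stmts):
  x = 9
  v = 5
  d = v
  c = 4
  b = 7 - x
  return c
After copy-propagate (6 stmts):
  x = 9
  v = 5
  d = 5
  c = 4
  b = 7 - 9
  return 4
After constant-fold (6 stmts):
  x = 9
  v = 5
  d = 5
  c = 4
  b = -2
  return 4
After dead-code-elim (1 stmts):
  return 4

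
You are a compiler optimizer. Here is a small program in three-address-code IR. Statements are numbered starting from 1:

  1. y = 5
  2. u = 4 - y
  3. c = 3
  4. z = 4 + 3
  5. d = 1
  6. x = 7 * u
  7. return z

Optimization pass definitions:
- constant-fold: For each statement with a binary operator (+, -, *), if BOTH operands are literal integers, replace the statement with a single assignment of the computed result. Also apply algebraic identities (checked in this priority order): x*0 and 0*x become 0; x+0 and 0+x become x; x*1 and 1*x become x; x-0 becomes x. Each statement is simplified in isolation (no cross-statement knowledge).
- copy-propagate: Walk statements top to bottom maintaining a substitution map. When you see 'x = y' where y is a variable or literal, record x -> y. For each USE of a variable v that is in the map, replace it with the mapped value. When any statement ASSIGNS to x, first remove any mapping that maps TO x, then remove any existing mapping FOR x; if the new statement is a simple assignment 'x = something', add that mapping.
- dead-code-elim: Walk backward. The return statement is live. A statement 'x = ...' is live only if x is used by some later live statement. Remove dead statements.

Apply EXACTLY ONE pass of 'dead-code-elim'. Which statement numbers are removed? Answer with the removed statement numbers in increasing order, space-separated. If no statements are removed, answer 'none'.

Backward liveness scan:
Stmt 1 'y = 5': DEAD (y not in live set [])
Stmt 2 'u = 4 - y': DEAD (u not in live set [])
Stmt 3 'c = 3': DEAD (c not in live set [])
Stmt 4 'z = 4 + 3': KEEP (z is live); live-in = []
Stmt 5 'd = 1': DEAD (d not in live set ['z'])
Stmt 6 'x = 7 * u': DEAD (x not in live set ['z'])
Stmt 7 'return z': KEEP (return); live-in = ['z']
Removed statement numbers: [1, 2, 3, 5, 6]
Surviving IR:
  z = 4 + 3
  return z

Answer: 1 2 3 5 6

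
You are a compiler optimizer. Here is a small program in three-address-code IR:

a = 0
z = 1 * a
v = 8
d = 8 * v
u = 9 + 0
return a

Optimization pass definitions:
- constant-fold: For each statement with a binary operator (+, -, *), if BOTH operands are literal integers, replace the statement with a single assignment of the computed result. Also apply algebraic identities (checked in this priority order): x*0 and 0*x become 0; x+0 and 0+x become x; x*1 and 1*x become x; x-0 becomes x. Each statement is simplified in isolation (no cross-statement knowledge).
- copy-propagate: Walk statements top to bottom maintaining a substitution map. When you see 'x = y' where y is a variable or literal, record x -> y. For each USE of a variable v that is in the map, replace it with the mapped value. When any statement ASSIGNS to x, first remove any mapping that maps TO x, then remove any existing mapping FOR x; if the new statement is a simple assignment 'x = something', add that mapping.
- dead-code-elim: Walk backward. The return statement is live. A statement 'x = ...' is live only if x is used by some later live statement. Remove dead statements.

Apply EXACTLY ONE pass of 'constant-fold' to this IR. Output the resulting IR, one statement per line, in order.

Answer: a = 0
z = a
v = 8
d = 8 * v
u = 9
return a

Derivation:
Applying constant-fold statement-by-statement:
  [1] a = 0  (unchanged)
  [2] z = 1 * a  -> z = a
  [3] v = 8  (unchanged)
  [4] d = 8 * v  (unchanged)
  [5] u = 9 + 0  -> u = 9
  [6] return a  (unchanged)
Result (6 stmts):
  a = 0
  z = a
  v = 8
  d = 8 * v
  u = 9
  return a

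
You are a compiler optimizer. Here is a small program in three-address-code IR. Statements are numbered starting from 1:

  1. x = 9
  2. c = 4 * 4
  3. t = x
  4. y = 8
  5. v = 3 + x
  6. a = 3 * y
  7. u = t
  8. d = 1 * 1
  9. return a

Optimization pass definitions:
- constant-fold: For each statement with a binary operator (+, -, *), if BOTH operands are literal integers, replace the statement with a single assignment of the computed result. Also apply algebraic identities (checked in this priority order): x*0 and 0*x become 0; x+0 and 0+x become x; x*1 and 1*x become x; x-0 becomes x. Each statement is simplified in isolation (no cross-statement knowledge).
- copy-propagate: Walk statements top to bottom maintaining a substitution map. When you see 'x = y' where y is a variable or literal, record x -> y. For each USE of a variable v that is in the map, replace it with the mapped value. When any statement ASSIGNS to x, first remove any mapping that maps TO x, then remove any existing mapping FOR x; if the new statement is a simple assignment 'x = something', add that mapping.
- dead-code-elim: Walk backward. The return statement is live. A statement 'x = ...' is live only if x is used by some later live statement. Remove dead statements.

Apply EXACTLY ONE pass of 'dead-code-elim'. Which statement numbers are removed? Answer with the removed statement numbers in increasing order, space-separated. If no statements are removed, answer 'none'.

Answer: 1 2 3 5 7 8

Derivation:
Backward liveness scan:
Stmt 1 'x = 9': DEAD (x not in live set [])
Stmt 2 'c = 4 * 4': DEAD (c not in live set [])
Stmt 3 't = x': DEAD (t not in live set [])
Stmt 4 'y = 8': KEEP (y is live); live-in = []
Stmt 5 'v = 3 + x': DEAD (v not in live set ['y'])
Stmt 6 'a = 3 * y': KEEP (a is live); live-in = ['y']
Stmt 7 'u = t': DEAD (u not in live set ['a'])
Stmt 8 'd = 1 * 1': DEAD (d not in live set ['a'])
Stmt 9 'return a': KEEP (return); live-in = ['a']
Removed statement numbers: [1, 2, 3, 5, 7, 8]
Surviving IR:
  y = 8
  a = 3 * y
  return a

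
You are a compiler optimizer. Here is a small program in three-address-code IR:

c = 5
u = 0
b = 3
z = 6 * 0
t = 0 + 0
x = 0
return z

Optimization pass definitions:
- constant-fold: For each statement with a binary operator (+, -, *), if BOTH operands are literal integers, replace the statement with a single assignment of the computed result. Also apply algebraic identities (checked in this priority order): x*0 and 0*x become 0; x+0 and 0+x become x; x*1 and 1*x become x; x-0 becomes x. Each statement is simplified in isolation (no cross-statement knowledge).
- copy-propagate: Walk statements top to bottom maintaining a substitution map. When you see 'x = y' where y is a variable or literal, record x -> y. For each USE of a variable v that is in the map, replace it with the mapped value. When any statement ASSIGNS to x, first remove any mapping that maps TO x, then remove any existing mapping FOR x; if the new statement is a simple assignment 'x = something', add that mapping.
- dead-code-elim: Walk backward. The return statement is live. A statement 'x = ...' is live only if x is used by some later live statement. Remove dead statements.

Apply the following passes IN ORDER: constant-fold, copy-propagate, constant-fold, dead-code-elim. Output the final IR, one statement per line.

Initial IR:
  c = 5
  u = 0
  b = 3
  z = 6 * 0
  t = 0 + 0
  x = 0
  return z
After constant-fold (7 stmts):
  c = 5
  u = 0
  b = 3
  z = 0
  t = 0
  x = 0
  return z
After copy-propagate (7 stmts):
  c = 5
  u = 0
  b = 3
  z = 0
  t = 0
  x = 0
  return 0
After constant-fold (7 stmts):
  c = 5
  u = 0
  b = 3
  z = 0
  t = 0
  x = 0
  return 0
After dead-code-elim (1 stmts):
  return 0

Answer: return 0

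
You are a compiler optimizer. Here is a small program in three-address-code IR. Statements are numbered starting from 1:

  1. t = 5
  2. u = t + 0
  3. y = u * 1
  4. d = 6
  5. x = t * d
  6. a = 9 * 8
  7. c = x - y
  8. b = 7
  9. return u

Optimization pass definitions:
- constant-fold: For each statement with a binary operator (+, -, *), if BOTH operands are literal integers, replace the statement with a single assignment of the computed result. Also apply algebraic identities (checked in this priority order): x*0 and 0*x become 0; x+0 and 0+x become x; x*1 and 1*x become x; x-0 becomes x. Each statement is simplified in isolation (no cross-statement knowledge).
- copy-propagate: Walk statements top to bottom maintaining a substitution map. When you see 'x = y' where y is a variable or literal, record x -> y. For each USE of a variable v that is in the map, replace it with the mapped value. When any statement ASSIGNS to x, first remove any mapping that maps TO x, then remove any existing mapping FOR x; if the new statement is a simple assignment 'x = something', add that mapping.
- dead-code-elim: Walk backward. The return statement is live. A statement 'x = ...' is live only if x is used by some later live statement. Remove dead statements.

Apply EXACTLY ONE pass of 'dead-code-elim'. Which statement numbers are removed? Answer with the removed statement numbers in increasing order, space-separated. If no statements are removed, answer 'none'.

Answer: 3 4 5 6 7 8

Derivation:
Backward liveness scan:
Stmt 1 't = 5': KEEP (t is live); live-in = []
Stmt 2 'u = t + 0': KEEP (u is live); live-in = ['t']
Stmt 3 'y = u * 1': DEAD (y not in live set ['u'])
Stmt 4 'd = 6': DEAD (d not in live set ['u'])
Stmt 5 'x = t * d': DEAD (x not in live set ['u'])
Stmt 6 'a = 9 * 8': DEAD (a not in live set ['u'])
Stmt 7 'c = x - y': DEAD (c not in live set ['u'])
Stmt 8 'b = 7': DEAD (b not in live set ['u'])
Stmt 9 'return u': KEEP (return); live-in = ['u']
Removed statement numbers: [3, 4, 5, 6, 7, 8]
Surviving IR:
  t = 5
  u = t + 0
  return u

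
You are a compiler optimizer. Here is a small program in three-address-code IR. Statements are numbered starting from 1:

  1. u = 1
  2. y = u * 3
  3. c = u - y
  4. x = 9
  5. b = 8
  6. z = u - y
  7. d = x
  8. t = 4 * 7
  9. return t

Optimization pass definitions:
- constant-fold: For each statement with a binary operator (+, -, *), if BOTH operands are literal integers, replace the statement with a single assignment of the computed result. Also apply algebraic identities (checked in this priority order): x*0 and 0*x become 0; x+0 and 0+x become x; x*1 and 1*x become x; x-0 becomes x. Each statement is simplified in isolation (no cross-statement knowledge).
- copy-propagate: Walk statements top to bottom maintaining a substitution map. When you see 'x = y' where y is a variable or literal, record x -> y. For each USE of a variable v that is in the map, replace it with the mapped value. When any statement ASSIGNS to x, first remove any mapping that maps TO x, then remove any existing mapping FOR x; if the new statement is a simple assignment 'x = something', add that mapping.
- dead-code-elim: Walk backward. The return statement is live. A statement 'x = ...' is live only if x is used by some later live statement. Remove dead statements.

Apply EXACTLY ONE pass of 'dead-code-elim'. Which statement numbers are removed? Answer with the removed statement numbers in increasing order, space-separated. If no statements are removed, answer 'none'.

Answer: 1 2 3 4 5 6 7

Derivation:
Backward liveness scan:
Stmt 1 'u = 1': DEAD (u not in live set [])
Stmt 2 'y = u * 3': DEAD (y not in live set [])
Stmt 3 'c = u - y': DEAD (c not in live set [])
Stmt 4 'x = 9': DEAD (x not in live set [])
Stmt 5 'b = 8': DEAD (b not in live set [])
Stmt 6 'z = u - y': DEAD (z not in live set [])
Stmt 7 'd = x': DEAD (d not in live set [])
Stmt 8 't = 4 * 7': KEEP (t is live); live-in = []
Stmt 9 'return t': KEEP (return); live-in = ['t']
Removed statement numbers: [1, 2, 3, 4, 5, 6, 7]
Surviving IR:
  t = 4 * 7
  return t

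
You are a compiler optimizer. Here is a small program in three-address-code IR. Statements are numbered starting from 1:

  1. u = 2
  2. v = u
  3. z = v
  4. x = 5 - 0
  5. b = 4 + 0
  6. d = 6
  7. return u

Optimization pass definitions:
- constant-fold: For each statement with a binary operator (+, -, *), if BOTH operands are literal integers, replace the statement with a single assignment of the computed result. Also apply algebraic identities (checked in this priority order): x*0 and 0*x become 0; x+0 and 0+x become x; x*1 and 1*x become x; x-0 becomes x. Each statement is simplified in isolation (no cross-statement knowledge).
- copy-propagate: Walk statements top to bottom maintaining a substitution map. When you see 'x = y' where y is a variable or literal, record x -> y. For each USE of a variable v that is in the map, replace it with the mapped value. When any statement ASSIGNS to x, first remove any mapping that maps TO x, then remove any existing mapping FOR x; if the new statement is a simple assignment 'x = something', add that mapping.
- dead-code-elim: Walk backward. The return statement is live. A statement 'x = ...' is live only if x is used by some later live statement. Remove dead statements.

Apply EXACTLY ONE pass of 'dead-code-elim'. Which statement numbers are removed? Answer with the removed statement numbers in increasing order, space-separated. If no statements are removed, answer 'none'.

Answer: 2 3 4 5 6

Derivation:
Backward liveness scan:
Stmt 1 'u = 2': KEEP (u is live); live-in = []
Stmt 2 'v = u': DEAD (v not in live set ['u'])
Stmt 3 'z = v': DEAD (z not in live set ['u'])
Stmt 4 'x = 5 - 0': DEAD (x not in live set ['u'])
Stmt 5 'b = 4 + 0': DEAD (b not in live set ['u'])
Stmt 6 'd = 6': DEAD (d not in live set ['u'])
Stmt 7 'return u': KEEP (return); live-in = ['u']
Removed statement numbers: [2, 3, 4, 5, 6]
Surviving IR:
  u = 2
  return u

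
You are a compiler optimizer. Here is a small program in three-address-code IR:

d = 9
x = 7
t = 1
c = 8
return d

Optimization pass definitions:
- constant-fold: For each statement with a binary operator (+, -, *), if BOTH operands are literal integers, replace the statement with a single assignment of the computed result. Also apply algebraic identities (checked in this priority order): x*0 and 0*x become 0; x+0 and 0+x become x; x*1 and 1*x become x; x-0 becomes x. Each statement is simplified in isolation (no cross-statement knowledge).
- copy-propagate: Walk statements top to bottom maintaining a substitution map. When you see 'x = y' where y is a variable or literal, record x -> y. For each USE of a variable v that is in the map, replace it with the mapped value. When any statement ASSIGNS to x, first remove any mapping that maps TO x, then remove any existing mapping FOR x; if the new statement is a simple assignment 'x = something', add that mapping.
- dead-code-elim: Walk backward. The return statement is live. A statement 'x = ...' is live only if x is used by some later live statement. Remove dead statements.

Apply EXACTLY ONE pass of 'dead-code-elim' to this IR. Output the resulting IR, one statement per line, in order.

Answer: d = 9
return d

Derivation:
Applying dead-code-elim statement-by-statement:
  [5] return d  -> KEEP (return); live=['d']
  [4] c = 8  -> DEAD (c not live)
  [3] t = 1  -> DEAD (t not live)
  [2] x = 7  -> DEAD (x not live)
  [1] d = 9  -> KEEP; live=[]
Result (2 stmts):
  d = 9
  return d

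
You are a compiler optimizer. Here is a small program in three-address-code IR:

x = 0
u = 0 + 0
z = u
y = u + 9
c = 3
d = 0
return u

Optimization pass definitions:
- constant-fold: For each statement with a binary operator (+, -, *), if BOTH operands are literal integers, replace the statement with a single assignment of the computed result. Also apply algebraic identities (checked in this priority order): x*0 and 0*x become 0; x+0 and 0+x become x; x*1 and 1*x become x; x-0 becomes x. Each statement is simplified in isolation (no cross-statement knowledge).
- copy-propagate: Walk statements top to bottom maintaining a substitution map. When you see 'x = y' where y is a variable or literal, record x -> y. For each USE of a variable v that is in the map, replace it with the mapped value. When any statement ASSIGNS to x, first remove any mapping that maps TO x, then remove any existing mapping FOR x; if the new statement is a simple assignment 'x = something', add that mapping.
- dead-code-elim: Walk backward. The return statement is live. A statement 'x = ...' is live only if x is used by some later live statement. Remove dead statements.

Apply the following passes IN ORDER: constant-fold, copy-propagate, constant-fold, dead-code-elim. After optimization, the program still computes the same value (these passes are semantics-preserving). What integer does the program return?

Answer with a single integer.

Answer: 0

Derivation:
Initial IR:
  x = 0
  u = 0 + 0
  z = u
  y = u + 9
  c = 3
  d = 0
  return u
After constant-fold (7 stmts):
  x = 0
  u = 0
  z = u
  y = u + 9
  c = 3
  d = 0
  return u
After copy-propagate (7 stmts):
  x = 0
  u = 0
  z = 0
  y = 0 + 9
  c = 3
  d = 0
  return 0
After constant-fold (7 stmts):
  x = 0
  u = 0
  z = 0
  y = 9
  c = 3
  d = 0
  return 0
After dead-code-elim (1 stmts):
  return 0
Evaluate:
  x = 0  =>  x = 0
  u = 0 + 0  =>  u = 0
  z = u  =>  z = 0
  y = u + 9  =>  y = 9
  c = 3  =>  c = 3
  d = 0  =>  d = 0
  return u = 0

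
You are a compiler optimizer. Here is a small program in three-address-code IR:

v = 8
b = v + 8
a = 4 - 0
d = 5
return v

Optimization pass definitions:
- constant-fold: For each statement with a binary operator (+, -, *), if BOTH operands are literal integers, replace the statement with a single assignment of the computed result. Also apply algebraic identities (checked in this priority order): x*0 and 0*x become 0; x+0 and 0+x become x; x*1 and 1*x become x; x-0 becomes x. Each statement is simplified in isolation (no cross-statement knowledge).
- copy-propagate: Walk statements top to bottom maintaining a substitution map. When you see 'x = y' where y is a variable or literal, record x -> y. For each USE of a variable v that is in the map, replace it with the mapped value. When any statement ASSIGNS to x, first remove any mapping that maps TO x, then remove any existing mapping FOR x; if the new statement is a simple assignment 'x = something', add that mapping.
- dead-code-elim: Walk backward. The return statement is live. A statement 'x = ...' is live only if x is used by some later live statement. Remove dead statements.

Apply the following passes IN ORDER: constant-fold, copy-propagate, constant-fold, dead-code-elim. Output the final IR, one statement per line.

Answer: return 8

Derivation:
Initial IR:
  v = 8
  b = v + 8
  a = 4 - 0
  d = 5
  return v
After constant-fold (5 stmts):
  v = 8
  b = v + 8
  a = 4
  d = 5
  return v
After copy-propagate (5 stmts):
  v = 8
  b = 8 + 8
  a = 4
  d = 5
  return 8
After constant-fold (5 stmts):
  v = 8
  b = 16
  a = 4
  d = 5
  return 8
After dead-code-elim (1 stmts):
  return 8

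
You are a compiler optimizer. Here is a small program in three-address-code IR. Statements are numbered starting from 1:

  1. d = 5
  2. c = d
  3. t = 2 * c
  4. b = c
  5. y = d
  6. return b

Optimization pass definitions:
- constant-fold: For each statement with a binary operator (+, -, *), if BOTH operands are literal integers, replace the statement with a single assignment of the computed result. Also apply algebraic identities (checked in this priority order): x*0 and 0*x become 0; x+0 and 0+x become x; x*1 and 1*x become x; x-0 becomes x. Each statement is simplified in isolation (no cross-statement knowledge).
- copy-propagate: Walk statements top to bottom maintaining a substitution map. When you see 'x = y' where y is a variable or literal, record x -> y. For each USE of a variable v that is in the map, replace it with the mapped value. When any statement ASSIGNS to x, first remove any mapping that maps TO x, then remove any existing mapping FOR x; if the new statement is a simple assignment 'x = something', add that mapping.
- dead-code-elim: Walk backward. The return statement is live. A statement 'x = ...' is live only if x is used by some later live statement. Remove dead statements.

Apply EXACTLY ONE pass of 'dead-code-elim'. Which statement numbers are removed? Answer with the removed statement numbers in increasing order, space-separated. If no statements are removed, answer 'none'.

Answer: 3 5

Derivation:
Backward liveness scan:
Stmt 1 'd = 5': KEEP (d is live); live-in = []
Stmt 2 'c = d': KEEP (c is live); live-in = ['d']
Stmt 3 't = 2 * c': DEAD (t not in live set ['c'])
Stmt 4 'b = c': KEEP (b is live); live-in = ['c']
Stmt 5 'y = d': DEAD (y not in live set ['b'])
Stmt 6 'return b': KEEP (return); live-in = ['b']
Removed statement numbers: [3, 5]
Surviving IR:
  d = 5
  c = d
  b = c
  return b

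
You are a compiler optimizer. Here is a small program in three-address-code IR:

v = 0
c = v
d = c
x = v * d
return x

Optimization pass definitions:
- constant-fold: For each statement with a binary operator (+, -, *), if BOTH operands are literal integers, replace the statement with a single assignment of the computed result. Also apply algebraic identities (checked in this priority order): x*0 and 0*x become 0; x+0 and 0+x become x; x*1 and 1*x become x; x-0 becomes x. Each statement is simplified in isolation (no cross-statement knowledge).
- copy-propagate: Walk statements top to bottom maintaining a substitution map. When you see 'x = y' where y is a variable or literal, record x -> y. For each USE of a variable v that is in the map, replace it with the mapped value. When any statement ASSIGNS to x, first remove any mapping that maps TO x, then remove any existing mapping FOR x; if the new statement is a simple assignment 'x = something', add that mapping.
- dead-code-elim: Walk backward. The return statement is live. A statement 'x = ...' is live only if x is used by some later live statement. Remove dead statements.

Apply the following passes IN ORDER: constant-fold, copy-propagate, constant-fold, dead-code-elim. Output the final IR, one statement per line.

Initial IR:
  v = 0
  c = v
  d = c
  x = v * d
  return x
After constant-fold (5 stmts):
  v = 0
  c = v
  d = c
  x = v * d
  return x
After copy-propagate (5 stmts):
  v = 0
  c = 0
  d = 0
  x = 0 * 0
  return x
After constant-fold (5 stmts):
  v = 0
  c = 0
  d = 0
  x = 0
  return x
After dead-code-elim (2 stmts):
  x = 0
  return x

Answer: x = 0
return x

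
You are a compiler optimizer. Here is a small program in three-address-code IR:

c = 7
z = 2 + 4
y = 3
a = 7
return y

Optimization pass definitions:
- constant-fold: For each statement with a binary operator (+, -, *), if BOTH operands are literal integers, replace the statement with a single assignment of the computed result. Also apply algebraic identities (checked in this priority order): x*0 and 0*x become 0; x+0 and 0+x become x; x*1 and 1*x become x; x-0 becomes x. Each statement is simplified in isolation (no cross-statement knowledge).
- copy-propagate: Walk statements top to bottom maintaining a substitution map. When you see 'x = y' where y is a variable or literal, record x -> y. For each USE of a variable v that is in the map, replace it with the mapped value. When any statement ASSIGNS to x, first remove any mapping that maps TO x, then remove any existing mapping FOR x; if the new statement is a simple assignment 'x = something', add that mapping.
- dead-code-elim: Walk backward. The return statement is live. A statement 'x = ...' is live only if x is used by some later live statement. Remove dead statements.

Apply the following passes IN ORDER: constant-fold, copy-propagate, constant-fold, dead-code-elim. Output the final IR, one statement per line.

Initial IR:
  c = 7
  z = 2 + 4
  y = 3
  a = 7
  return y
After constant-fold (5 stmts):
  c = 7
  z = 6
  y = 3
  a = 7
  return y
After copy-propagate (5 stmts):
  c = 7
  z = 6
  y = 3
  a = 7
  return 3
After constant-fold (5 stmts):
  c = 7
  z = 6
  y = 3
  a = 7
  return 3
After dead-code-elim (1 stmts):
  return 3

Answer: return 3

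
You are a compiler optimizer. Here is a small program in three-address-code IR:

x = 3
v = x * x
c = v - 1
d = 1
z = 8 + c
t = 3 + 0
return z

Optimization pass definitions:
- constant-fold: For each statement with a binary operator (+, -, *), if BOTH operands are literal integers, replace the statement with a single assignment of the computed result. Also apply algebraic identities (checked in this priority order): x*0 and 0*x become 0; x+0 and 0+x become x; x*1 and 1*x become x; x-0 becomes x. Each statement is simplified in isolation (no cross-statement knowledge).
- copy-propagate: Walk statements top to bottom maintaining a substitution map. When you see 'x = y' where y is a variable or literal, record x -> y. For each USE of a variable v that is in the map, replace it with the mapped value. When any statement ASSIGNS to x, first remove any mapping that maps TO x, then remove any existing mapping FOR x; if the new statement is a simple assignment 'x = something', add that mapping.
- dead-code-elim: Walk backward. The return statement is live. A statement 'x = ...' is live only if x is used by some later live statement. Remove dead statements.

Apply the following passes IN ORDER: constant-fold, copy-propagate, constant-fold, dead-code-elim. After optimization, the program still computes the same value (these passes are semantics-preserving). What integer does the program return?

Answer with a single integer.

Answer: 16

Derivation:
Initial IR:
  x = 3
  v = x * x
  c = v - 1
  d = 1
  z = 8 + c
  t = 3 + 0
  return z
After constant-fold (7 stmts):
  x = 3
  v = x * x
  c = v - 1
  d = 1
  z = 8 + c
  t = 3
  return z
After copy-propagate (7 stmts):
  x = 3
  v = 3 * 3
  c = v - 1
  d = 1
  z = 8 + c
  t = 3
  return z
After constant-fold (7 stmts):
  x = 3
  v = 9
  c = v - 1
  d = 1
  z = 8 + c
  t = 3
  return z
After dead-code-elim (4 stmts):
  v = 9
  c = v - 1
  z = 8 + c
  return z
Evaluate:
  x = 3  =>  x = 3
  v = x * x  =>  v = 9
  c = v - 1  =>  c = 8
  d = 1  =>  d = 1
  z = 8 + c  =>  z = 16
  t = 3 + 0  =>  t = 3
  return z = 16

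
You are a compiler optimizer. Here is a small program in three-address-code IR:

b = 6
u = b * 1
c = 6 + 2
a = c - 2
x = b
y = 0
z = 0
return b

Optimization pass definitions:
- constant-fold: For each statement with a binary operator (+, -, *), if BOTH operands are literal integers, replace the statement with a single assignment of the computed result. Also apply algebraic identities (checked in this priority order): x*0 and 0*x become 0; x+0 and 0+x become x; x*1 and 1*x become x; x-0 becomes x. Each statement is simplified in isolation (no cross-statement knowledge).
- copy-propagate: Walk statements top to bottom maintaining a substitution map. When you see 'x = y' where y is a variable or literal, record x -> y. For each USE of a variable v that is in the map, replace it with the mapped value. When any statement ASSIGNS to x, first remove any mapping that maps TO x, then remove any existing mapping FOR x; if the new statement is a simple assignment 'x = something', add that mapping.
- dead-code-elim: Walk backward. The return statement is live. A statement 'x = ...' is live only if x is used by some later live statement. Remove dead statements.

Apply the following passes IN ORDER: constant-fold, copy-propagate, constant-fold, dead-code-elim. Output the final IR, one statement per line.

Initial IR:
  b = 6
  u = b * 1
  c = 6 + 2
  a = c - 2
  x = b
  y = 0
  z = 0
  return b
After constant-fold (8 stmts):
  b = 6
  u = b
  c = 8
  a = c - 2
  x = b
  y = 0
  z = 0
  return b
After copy-propagate (8 stmts):
  b = 6
  u = 6
  c = 8
  a = 8 - 2
  x = 6
  y = 0
  z = 0
  return 6
After constant-fold (8 stmts):
  b = 6
  u = 6
  c = 8
  a = 6
  x = 6
  y = 0
  z = 0
  return 6
After dead-code-elim (1 stmts):
  return 6

Answer: return 6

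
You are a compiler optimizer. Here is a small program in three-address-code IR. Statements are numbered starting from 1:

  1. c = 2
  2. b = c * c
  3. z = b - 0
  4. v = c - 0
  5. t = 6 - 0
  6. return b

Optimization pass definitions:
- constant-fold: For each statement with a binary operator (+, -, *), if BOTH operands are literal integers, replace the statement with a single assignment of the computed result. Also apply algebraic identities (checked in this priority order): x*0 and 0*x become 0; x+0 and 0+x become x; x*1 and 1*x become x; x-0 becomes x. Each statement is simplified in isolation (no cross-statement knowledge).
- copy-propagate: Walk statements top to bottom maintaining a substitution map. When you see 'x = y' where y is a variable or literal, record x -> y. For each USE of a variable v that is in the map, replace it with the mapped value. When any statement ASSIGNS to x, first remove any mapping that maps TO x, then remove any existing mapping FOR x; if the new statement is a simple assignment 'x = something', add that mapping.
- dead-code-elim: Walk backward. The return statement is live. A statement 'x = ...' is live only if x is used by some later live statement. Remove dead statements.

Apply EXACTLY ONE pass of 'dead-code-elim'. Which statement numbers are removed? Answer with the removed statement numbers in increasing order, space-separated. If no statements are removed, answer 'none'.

Backward liveness scan:
Stmt 1 'c = 2': KEEP (c is live); live-in = []
Stmt 2 'b = c * c': KEEP (b is live); live-in = ['c']
Stmt 3 'z = b - 0': DEAD (z not in live set ['b'])
Stmt 4 'v = c - 0': DEAD (v not in live set ['b'])
Stmt 5 't = 6 - 0': DEAD (t not in live set ['b'])
Stmt 6 'return b': KEEP (return); live-in = ['b']
Removed statement numbers: [3, 4, 5]
Surviving IR:
  c = 2
  b = c * c
  return b

Answer: 3 4 5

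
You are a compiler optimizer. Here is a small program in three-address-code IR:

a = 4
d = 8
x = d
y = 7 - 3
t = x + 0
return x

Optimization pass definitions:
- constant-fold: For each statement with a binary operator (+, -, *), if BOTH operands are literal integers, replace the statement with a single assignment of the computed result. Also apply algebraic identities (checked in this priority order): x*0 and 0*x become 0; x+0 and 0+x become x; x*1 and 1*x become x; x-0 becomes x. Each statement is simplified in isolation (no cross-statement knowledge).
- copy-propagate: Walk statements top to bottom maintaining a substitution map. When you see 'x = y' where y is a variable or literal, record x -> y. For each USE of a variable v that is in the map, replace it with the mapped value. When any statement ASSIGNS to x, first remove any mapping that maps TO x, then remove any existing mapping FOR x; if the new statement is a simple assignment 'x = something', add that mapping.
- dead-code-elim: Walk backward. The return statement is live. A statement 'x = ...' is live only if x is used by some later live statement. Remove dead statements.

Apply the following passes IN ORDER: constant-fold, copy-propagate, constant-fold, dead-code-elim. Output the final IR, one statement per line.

Answer: return 8

Derivation:
Initial IR:
  a = 4
  d = 8
  x = d
  y = 7 - 3
  t = x + 0
  return x
After constant-fold (6 stmts):
  a = 4
  d = 8
  x = d
  y = 4
  t = x
  return x
After copy-propagate (6 stmts):
  a = 4
  d = 8
  x = 8
  y = 4
  t = 8
  return 8
After constant-fold (6 stmts):
  a = 4
  d = 8
  x = 8
  y = 4
  t = 8
  return 8
After dead-code-elim (1 stmts):
  return 8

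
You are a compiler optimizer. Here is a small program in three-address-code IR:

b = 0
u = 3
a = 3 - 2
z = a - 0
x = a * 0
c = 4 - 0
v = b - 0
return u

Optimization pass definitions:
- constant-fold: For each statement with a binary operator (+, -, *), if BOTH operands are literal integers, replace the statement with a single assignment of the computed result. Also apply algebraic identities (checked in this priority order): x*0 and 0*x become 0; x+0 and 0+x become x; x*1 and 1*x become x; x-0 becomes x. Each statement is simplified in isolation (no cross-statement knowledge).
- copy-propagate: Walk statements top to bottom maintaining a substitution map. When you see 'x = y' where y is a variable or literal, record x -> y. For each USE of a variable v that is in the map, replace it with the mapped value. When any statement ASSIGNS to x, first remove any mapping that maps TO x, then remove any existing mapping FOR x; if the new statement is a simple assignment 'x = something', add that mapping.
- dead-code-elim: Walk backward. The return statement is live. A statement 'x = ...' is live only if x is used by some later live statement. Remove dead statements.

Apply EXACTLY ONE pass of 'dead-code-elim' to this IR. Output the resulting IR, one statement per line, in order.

Applying dead-code-elim statement-by-statement:
  [8] return u  -> KEEP (return); live=['u']
  [7] v = b - 0  -> DEAD (v not live)
  [6] c = 4 - 0  -> DEAD (c not live)
  [5] x = a * 0  -> DEAD (x not live)
  [4] z = a - 0  -> DEAD (z not live)
  [3] a = 3 - 2  -> DEAD (a not live)
  [2] u = 3  -> KEEP; live=[]
  [1] b = 0  -> DEAD (b not live)
Result (2 stmts):
  u = 3
  return u

Answer: u = 3
return u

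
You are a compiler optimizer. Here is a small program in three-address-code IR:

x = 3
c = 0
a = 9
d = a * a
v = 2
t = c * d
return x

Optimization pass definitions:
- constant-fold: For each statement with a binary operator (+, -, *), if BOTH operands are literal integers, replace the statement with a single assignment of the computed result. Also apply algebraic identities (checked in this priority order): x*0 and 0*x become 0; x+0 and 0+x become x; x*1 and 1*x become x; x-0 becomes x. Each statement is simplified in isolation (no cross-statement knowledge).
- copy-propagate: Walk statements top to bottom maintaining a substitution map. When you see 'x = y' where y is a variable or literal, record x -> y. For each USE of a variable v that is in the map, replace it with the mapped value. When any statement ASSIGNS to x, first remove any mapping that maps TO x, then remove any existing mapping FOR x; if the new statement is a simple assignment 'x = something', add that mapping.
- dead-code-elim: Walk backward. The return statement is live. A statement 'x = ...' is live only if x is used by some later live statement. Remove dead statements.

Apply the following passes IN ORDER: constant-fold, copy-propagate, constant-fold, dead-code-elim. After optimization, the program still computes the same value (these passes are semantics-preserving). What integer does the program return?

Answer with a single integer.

Answer: 3

Derivation:
Initial IR:
  x = 3
  c = 0
  a = 9
  d = a * a
  v = 2
  t = c * d
  return x
After constant-fold (7 stmts):
  x = 3
  c = 0
  a = 9
  d = a * a
  v = 2
  t = c * d
  return x
After copy-propagate (7 stmts):
  x = 3
  c = 0
  a = 9
  d = 9 * 9
  v = 2
  t = 0 * d
  return 3
After constant-fold (7 stmts):
  x = 3
  c = 0
  a = 9
  d = 81
  v = 2
  t = 0
  return 3
After dead-code-elim (1 stmts):
  return 3
Evaluate:
  x = 3  =>  x = 3
  c = 0  =>  c = 0
  a = 9  =>  a = 9
  d = a * a  =>  d = 81
  v = 2  =>  v = 2
  t = c * d  =>  t = 0
  return x = 3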